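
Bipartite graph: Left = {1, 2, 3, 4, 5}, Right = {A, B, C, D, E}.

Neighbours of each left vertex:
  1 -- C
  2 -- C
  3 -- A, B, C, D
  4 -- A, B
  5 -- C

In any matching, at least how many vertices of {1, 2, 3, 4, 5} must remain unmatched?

2

A valid assignment of size 3: 1-C, 3-D, 4-B.
The set {1, 2, 5} has only 1 neighbour ({C}), so by Hall's theorem at most 3 of the 5 left vertices can be matched.
That matches 3 of the 5, leaving 2 unmatched; no matching can do better.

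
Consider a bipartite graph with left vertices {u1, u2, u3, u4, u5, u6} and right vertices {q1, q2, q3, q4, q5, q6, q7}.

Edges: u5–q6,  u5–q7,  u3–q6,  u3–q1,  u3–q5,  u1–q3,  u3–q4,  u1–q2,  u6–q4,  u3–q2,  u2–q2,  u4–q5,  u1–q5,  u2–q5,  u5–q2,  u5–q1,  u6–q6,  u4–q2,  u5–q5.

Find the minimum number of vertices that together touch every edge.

A maximum matching has 6 edges (e.g. u1–q3, u2–q5, u3–q4, u4–q2, u5–q7, u6–q6).
By König's theorem the minimum vertex cover has the same size. One such cover is {u1, u2, u3, u4, u5, u6}.

6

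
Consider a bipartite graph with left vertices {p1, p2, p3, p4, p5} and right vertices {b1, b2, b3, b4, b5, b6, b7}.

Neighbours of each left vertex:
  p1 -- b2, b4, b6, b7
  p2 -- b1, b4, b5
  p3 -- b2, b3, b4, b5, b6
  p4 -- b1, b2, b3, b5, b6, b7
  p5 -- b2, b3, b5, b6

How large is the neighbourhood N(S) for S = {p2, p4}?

The union of neighbours of {p2, p4} is {b1, b2, b3, b4, b5, b6, b7}, which has 7 elements.
Since |N(S)| = 7 ≥ |S| = 2, Hall's condition holds for this subset.

7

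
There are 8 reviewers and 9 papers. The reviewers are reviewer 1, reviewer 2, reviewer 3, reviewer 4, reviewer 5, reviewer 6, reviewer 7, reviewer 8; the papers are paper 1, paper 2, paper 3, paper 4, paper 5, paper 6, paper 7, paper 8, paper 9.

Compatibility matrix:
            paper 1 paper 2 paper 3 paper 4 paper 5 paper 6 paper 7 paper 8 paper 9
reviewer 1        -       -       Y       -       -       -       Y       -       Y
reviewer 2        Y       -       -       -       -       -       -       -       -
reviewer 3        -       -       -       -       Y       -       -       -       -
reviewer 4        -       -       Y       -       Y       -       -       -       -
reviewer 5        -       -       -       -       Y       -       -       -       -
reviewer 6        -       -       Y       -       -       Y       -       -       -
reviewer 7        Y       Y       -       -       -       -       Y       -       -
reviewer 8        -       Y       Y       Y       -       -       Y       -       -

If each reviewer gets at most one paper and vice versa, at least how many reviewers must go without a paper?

One maximum matching: reviewer 1-paper 9, reviewer 2-paper 1, reviewer 3-paper 5, reviewer 4-paper 3, reviewer 6-paper 6, reviewer 7-paper 2, reviewer 8-paper 7.
The set {reviewer 3, reviewer 5} has only 1 neighbour ({paper 5}), so by Hall's theorem at most 7 of the 8 reviewers can be matched.
That matches 7 of the 8, leaving 1 unmatched; no matching can do better.

1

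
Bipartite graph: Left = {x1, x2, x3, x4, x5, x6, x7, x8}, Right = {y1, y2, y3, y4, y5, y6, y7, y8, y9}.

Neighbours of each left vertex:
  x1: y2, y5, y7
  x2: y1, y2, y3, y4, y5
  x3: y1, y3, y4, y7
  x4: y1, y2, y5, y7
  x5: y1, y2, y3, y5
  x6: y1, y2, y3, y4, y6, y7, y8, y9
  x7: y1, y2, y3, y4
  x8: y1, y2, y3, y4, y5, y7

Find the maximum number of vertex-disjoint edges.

7

One maximum matching: x1–y7, x2–y2, x3–y4, x4–y5, x5–y1, x6–y6, x7–y3.
The set {x1, x2, x3, x4, x5, x7, x8} has only 6 neighbours ({y1, y2, y3, y4, y5, y7}), so by Hall's theorem at most 7 of the 8 left vertices can be matched.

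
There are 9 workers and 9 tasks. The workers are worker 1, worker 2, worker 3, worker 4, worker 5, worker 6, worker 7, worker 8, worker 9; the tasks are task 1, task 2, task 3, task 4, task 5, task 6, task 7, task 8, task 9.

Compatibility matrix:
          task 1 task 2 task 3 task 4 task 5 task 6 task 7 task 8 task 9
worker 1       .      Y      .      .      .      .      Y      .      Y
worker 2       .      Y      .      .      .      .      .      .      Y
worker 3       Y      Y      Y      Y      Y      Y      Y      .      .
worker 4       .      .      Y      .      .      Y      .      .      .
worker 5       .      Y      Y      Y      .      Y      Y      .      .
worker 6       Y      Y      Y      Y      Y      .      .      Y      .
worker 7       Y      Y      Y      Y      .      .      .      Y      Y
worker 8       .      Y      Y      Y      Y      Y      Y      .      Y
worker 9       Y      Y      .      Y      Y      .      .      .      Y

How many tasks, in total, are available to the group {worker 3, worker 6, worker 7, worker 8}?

9

The union of neighbours of {worker 3, worker 6, worker 7, worker 8} is {task 1, task 2, task 3, task 4, task 5, task 6, task 7, task 8, task 9}, which has 9 elements.
Since |N(S)| = 9 ≥ |S| = 4, Hall's condition holds for this subset.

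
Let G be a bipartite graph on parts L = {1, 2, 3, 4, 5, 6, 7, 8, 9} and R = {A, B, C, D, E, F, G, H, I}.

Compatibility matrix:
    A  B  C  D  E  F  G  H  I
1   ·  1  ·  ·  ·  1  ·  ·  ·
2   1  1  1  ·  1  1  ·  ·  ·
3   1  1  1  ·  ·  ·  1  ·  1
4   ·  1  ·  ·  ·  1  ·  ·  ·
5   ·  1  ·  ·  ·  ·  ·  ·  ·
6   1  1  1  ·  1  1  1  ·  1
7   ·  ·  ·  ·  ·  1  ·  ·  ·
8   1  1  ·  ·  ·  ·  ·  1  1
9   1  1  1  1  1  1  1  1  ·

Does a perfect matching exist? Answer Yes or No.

No

The set {1, 4, 5, 7} has only 2 neighbours ({B, F}), so by Hall's theorem at most 7 of the 9 left vertices can be matched.
Hence no matching covers every left vertex.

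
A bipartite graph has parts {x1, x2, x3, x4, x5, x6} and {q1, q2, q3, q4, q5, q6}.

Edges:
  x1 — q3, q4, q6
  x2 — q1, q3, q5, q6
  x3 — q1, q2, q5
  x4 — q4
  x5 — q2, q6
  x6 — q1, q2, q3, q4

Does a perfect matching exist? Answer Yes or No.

One maximum matching: x1-q3, x2-q5, x3-q1, x4-q4, x5-q6, x6-q2.
Every left vertex is matched, so this is a perfect matching.

Yes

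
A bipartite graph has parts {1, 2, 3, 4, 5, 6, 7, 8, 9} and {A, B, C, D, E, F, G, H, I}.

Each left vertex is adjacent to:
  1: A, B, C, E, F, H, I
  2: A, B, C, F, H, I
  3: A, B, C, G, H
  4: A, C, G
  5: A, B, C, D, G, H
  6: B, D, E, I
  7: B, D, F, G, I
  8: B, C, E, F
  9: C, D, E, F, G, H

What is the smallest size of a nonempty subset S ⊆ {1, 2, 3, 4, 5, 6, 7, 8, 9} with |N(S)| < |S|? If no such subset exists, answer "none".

A matching saturating every left vertex exists, for instance 1→F, 2→H, 3→B, 4→C, 5→A, 6→I, 7→D, 8→E, 9→G.
By Hall's marriage theorem, this means |N(S)| ≥ |S| for every subset S, so no violating subset exists.

none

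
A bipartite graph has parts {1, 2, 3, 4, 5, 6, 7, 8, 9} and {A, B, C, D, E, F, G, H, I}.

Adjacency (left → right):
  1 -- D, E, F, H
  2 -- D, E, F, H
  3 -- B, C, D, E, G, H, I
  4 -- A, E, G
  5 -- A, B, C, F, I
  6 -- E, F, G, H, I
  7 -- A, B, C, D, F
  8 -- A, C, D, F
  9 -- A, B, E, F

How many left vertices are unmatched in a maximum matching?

0

One maximum matching: 1–F, 2–D, 3–G, 4–E, 5–I, 6–H, 7–A, 8–C, 9–B.
This saturates every left vertex, so 9 is the maximum.
That matches 9 of the 9, leaving 0 unmatched; no matching can do better.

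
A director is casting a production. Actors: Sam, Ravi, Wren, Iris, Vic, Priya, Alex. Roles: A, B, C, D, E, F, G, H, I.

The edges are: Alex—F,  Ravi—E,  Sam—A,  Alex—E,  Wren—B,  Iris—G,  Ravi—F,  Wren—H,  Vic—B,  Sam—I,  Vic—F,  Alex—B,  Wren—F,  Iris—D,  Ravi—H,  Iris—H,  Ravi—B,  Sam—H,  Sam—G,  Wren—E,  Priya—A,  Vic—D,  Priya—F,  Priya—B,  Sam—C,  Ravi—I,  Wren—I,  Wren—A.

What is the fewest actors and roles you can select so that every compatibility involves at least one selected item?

7

The 7 edges Sam–A, Ravi–H, Wren–E, Iris–G, Vic–D, Priya–F, Alex–B form a matching, so any vertex cover needs at least 7 vertices (one per matched edge).
Conversely {Sam, Ravi, Wren, Iris, Vic, Priya, Alex} meets every edge and has exactly 7 vertices, so 7 is optimal.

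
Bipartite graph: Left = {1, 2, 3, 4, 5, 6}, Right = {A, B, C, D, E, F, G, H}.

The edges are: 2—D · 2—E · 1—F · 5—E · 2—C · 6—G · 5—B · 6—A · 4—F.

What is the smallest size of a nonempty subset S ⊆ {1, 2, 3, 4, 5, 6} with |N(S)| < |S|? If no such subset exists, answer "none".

1

Take S = {3}. Its neighbourhood is {}, so |N(S)| = 0 < |S| = 1.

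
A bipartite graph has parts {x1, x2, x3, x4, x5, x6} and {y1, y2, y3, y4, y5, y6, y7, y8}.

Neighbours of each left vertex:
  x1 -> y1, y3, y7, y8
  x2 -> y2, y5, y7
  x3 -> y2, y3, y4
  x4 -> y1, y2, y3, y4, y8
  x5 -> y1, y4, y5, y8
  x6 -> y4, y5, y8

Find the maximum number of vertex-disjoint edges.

A valid assignment of size 6: x1-y3, x2-y7, x3-y2, x4-y4, x5-y1, x6-y8.
This saturates every left vertex, so 6 is the maximum.

6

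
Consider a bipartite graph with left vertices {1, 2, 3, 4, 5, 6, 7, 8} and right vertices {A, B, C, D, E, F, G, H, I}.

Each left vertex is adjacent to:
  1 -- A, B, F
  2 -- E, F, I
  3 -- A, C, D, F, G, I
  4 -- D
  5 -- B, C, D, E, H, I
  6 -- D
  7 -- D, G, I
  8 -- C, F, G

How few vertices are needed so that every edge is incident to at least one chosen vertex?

{1, 2, 3, 5, 7, 8, D} is a vertex cover of size 7: every edge has an endpoint in this set.
No smaller cover exists because 1–B, 2–E, 3–A, 4–D, 5–H, 7–G, 8–F is a matching of size 7, and a cover must include an endpoint of each of these disjoint edges (König's theorem).

7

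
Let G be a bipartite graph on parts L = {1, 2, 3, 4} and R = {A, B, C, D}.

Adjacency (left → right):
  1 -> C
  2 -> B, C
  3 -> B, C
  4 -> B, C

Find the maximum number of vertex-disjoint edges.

One maximum matching: 1-C, 2-B.
The set {1, 2, 3, 4} has only 2 neighbours ({B, C}), so by Hall's theorem at most 2 of the 4 left vertices can be matched.

2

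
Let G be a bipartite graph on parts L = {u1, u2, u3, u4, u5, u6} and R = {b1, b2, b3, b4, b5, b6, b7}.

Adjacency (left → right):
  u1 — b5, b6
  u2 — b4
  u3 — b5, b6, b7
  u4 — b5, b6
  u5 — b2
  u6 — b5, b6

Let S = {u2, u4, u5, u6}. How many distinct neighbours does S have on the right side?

The union of neighbours of {u2, u4, u5, u6} is {b2, b4, b5, b6}, which has 4 elements.
Since |N(S)| = 4 ≥ |S| = 4, Hall's condition holds for this subset.

4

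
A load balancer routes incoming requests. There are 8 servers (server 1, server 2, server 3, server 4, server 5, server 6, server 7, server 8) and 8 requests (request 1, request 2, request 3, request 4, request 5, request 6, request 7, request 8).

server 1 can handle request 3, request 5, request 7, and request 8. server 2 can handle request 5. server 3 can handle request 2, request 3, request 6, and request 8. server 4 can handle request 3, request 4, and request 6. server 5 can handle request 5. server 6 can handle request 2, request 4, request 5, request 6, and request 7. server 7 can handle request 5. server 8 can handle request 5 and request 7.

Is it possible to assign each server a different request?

No

The set {server 2, server 5, server 7} has only 1 neighbour ({request 5}), so by Hall's theorem at most 6 of the 8 servers can be matched.
Hence no matching covers every server.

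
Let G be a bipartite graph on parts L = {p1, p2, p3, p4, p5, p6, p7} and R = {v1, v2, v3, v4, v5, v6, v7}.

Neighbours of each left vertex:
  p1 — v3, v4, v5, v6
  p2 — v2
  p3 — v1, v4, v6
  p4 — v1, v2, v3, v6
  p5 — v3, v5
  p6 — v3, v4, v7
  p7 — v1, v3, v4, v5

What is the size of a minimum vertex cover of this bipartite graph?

7

A maximum matching has 7 edges (e.g. p1–v3, p2–v2, p3–v4, p4–v6, p5–v5, p6–v7, p7–v1).
By König's theorem the minimum vertex cover has the same size. One such cover is {p1, p2, p3, p4, p5, p6, p7}.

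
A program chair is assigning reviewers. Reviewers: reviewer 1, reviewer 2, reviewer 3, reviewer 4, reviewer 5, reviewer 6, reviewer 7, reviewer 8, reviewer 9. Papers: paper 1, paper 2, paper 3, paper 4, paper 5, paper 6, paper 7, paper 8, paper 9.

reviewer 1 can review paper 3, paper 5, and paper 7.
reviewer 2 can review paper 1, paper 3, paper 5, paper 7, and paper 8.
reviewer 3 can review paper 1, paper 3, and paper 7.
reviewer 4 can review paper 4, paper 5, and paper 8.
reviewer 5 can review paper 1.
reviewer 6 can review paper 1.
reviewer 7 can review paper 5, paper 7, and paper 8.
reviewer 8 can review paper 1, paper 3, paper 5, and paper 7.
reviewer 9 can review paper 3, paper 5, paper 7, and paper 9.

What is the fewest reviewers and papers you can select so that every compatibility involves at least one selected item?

The 7 edges reviewer 1–paper 5, reviewer 2–paper 8, reviewer 3–paper 3, reviewer 4–paper 4, reviewer 5–paper 1, reviewer 7–paper 7, reviewer 9–paper 9 form a matching, so any vertex cover needs at least 7 vertices (one per matched edge).
Conversely {reviewer 4, reviewer 9, paper 1, paper 3, paper 5, paper 7, paper 8} meets every edge and has exactly 7 vertices, so 7 is optimal.

7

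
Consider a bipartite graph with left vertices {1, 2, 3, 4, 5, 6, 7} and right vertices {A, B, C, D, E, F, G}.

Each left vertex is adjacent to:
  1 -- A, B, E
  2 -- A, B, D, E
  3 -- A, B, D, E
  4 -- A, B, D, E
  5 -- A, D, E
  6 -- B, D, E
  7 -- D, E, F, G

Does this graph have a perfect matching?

No

The set {1, 2, 3, 4, 5, 6} has only 4 neighbours ({A, B, D, E}), so by Hall's theorem at most 5 of the 7 left vertices can be matched.
Hence no matching covers every left vertex.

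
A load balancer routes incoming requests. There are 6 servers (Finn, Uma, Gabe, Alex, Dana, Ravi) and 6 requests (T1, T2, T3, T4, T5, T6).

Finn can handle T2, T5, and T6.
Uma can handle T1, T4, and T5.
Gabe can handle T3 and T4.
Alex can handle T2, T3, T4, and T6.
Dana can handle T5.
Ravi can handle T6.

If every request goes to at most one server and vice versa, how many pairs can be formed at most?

One maximum matching: Finn→T2, Uma→T1, Gabe→T3, Alex→T4, Dana→T5, Ravi→T6.
This saturates every server, so 6 is the maximum.

6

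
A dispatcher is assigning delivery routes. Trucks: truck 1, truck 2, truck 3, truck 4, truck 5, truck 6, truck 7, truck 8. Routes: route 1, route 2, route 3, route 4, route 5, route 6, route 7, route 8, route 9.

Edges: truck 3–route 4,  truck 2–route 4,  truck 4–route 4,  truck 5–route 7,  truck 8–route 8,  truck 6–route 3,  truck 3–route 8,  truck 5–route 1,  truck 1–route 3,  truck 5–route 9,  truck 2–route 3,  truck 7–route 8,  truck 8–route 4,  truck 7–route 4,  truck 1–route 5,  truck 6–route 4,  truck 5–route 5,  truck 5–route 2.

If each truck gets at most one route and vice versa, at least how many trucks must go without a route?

One maximum matching: truck 1→route 5, truck 2→route 3, truck 3→route 8, truck 4→route 4, truck 5→route 2.
The set {truck 2, truck 3, truck 4, truck 6, truck 7, truck 8} has only 3 neighbours ({route 3, route 4, route 8}), so by Hall's theorem at most 5 of the 8 trucks can be matched.
That matches 5 of the 8, leaving 3 unmatched; no matching can do better.

3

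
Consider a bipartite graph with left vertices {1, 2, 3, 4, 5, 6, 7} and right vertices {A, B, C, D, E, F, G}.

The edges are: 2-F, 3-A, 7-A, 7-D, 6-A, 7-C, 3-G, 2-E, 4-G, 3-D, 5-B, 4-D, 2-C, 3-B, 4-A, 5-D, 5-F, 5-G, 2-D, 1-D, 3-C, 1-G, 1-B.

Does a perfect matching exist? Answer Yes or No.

One maximum matching: 1→B, 2→E, 3→G, 4→D, 5→F, 6→A, 7→C.
All 7 left vertices are covered.

Yes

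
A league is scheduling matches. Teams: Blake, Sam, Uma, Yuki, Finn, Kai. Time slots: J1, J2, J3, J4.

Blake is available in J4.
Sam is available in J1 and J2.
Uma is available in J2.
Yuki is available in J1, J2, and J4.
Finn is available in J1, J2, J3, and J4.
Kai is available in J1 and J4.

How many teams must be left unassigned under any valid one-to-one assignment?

2

One maximum matching: Blake→J4, Sam→J1, Uma→J2, Finn→J3.
The set {Blake, Sam, Uma, Yuki, Kai} has only 3 neighbours ({J1, J2, J4}), so by Hall's theorem at most 4 of the 6 teams can be matched.
That matches 4 of the 6, leaving 2 unmatched; no matching can do better.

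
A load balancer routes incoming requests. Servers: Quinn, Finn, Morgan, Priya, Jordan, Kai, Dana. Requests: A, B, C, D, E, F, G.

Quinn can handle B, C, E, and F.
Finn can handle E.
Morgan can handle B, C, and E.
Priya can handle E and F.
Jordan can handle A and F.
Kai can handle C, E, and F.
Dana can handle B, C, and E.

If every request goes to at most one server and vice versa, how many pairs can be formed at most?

5

For example, pair Quinn–C, Finn–E, Morgan–B, Priya–F, Jordan–A.
The set {Quinn, Finn, Morgan, Priya, Kai, Dana} has only 4 neighbours ({B, C, E, F}), so by Hall's theorem at most 5 of the 7 servers can be matched.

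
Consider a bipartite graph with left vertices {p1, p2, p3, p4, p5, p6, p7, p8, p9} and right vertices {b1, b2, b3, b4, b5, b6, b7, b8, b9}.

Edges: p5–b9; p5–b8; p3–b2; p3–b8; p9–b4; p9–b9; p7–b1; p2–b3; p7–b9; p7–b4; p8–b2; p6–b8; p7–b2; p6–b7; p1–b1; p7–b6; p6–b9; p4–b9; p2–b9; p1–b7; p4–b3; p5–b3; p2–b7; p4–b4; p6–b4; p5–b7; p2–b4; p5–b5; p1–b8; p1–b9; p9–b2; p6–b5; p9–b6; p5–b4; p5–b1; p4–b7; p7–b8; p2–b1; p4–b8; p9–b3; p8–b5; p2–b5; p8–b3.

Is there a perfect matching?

Yes

For example, pair p1–b9, p2–b4, p3–b2, p4–b8, p5–b7, p6–b5, p7–b1, p8–b3, p9–b6.
All 9 left vertices are covered.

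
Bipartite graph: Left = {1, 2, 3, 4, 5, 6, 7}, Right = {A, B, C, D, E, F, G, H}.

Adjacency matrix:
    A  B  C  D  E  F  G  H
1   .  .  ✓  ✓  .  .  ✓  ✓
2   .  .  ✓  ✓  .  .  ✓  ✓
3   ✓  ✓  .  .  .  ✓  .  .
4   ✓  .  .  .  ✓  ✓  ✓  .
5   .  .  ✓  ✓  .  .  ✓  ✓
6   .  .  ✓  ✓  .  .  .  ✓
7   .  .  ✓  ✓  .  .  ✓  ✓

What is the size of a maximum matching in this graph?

A valid assignment of size 6: 1-H, 2-G, 3-B, 4-E, 5-D, 6-C.
The set {1, 2, 5, 6, 7} has only 4 neighbours ({C, D, G, H}), so by Hall's theorem at most 6 of the 7 left vertices can be matched.

6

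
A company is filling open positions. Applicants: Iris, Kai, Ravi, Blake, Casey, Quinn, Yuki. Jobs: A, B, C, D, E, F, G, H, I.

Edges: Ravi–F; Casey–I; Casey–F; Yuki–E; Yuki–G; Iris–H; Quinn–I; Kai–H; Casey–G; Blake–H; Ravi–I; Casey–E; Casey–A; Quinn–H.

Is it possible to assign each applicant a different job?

The set {Iris, Kai, Blake} has only 1 neighbour ({H}), so by Hall's theorem at most 5 of the 7 applicants can be matched.
Hence no matching covers every applicant.

No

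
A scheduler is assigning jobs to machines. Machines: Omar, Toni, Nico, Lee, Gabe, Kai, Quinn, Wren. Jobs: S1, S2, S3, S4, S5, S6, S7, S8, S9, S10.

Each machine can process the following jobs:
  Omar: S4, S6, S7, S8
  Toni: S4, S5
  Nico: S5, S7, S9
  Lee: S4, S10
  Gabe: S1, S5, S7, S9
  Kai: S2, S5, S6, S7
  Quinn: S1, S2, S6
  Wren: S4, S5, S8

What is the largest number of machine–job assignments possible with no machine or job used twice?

A valid assignment of size 8: Omar→S8, Toni→S5, Nico→S7, Lee→S10, Gabe→S9, Kai→S2, Quinn→S6, Wren→S4.
All 8 machines are matched, so no larger matching exists.

8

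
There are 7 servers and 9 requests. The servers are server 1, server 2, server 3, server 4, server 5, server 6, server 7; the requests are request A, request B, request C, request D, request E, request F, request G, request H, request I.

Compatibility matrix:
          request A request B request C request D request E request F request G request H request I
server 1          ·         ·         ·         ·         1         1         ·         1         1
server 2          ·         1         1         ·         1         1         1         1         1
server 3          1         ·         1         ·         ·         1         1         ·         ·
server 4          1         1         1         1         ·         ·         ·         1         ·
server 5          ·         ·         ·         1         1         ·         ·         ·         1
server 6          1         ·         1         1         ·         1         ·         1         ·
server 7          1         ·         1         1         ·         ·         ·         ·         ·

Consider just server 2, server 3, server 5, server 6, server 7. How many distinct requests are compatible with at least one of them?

The union of neighbours of {server 2, server 3, server 5, server 6, server 7} is {request A, request B, request C, request D, request E, request F, request G, request H, request I}, which has 9 elements.
Since |N(S)| = 9 ≥ |S| = 5, Hall's condition holds for this subset.

9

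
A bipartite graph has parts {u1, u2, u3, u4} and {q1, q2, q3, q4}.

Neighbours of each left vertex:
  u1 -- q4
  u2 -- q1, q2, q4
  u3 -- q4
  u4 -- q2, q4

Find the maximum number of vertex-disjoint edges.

3

One maximum matching: u1–q4, u2–q1, u4–q2.
The set {u1, u3} has only 1 neighbour ({q4}), so by Hall's theorem at most 3 of the 4 left vertices can be matched.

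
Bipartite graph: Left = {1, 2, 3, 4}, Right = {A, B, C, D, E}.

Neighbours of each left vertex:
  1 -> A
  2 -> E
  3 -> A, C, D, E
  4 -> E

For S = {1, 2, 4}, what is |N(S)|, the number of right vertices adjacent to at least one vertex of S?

2

The union of neighbours of {1, 2, 4} is {A, E}, which has 2 elements.
Since |N(S)| = 2 < |S| = 3, Hall's condition fails for this subset.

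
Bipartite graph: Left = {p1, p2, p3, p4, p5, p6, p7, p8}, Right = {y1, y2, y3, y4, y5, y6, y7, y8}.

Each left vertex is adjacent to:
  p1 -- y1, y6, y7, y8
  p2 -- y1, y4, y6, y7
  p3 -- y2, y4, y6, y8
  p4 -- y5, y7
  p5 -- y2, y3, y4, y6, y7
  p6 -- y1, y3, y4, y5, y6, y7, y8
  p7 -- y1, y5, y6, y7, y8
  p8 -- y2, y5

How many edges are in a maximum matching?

One maximum matching: p1→y1, p2→y4, p3→y8, p4→y5, p5→y6, p6→y3, p7→y7, p8→y2.
All 8 left vertices are matched, so no larger matching exists.

8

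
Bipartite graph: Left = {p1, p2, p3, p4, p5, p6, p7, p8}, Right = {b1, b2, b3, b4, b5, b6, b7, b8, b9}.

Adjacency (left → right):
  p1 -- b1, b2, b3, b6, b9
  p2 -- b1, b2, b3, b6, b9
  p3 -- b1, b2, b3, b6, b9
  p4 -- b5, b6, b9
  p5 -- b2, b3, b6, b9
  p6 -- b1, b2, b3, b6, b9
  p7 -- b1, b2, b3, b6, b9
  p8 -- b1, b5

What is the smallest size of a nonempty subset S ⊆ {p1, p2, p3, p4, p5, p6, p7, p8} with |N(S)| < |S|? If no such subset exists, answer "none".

Take S = {p1, p2, p3, p5, p6, p7}. Its neighbourhood is {b1, b2, b3, b6, b9}, so |N(S)| = 5 < |S| = 6.
Every subset of size less than 6 has at least as many neighbours as members, so 6 is the minimum.

6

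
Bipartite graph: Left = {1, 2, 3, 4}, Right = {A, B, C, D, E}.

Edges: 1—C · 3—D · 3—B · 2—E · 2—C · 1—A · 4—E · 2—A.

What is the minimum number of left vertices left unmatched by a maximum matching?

0

A valid assignment of size 4: 1–A, 2–C, 3–B, 4–E.
All 4 left vertices are matched, so no larger matching exists.
That matches 4 of the 4, leaving 0 unmatched; no matching can do better.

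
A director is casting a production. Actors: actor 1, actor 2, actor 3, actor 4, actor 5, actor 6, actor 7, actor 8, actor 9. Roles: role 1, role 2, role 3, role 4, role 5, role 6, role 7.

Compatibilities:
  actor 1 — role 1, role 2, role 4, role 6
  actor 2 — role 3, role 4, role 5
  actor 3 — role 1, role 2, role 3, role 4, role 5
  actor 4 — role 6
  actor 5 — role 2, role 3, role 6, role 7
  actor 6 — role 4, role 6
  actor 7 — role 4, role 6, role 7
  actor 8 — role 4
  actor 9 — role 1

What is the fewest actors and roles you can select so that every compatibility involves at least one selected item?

{role 1, role 2, role 3, role 4, role 5, role 6, role 7} is a vertex cover of size 7: every edge has an endpoint in this set.
No smaller cover exists because actor 1–role 2, actor 2–role 5, actor 3–role 1, actor 4–role 6, actor 5–role 3, actor 6–role 4, actor 7–role 7 is a matching of size 7, and a cover must include an endpoint of each of these disjoint edges (König's theorem).

7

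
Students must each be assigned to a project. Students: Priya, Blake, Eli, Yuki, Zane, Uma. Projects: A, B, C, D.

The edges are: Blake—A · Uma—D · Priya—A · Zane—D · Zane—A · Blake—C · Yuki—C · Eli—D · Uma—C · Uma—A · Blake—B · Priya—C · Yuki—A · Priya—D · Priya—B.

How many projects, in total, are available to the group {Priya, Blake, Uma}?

4

The union of neighbours of {Priya, Blake, Uma} is {A, B, C, D}, which has 4 elements.
Since |N(S)| = 4 ≥ |S| = 3, Hall's condition holds for this subset.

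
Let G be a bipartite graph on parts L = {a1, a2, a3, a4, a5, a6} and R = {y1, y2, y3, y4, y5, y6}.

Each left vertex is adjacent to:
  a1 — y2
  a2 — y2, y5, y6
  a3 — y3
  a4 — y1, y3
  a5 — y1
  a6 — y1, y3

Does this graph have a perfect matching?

No

The set {a3, a4, a5, a6} has only 2 neighbours ({y1, y3}), so by Hall's theorem at most 4 of the 6 left vertices can be matched.
Hence no matching covers every left vertex.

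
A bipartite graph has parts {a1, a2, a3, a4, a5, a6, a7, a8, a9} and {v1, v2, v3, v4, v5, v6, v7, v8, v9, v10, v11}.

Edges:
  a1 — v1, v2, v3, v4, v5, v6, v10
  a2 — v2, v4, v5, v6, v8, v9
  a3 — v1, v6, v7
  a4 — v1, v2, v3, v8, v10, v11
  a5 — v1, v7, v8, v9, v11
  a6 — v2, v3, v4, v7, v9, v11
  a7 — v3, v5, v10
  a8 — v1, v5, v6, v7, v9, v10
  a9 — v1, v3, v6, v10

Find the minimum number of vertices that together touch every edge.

A maximum matching has 9 edges (e.g. a1–v3, a2–v2, a3–v7, a4–v11, a5–v1, a6–v4, a7–v5, a8–v6, a9–v10).
By König's theorem the minimum vertex cover has the same size. One such cover is {a1, a2, a3, a4, a5, a6, a7, a8, a9}.

9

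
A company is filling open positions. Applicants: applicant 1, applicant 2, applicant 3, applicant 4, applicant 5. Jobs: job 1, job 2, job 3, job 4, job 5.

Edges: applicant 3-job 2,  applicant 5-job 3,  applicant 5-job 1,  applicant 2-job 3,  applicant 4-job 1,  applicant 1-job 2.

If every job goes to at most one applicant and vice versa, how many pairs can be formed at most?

For example, pair applicant 1→job 2, applicant 2→job 3, applicant 4→job 1.
The set {applicant 1, applicant 2, applicant 3, applicant 4, applicant 5} has only 3 neighbours ({job 1, job 2, job 3}), so by Hall's theorem at most 3 of the 5 applicants can be matched.

3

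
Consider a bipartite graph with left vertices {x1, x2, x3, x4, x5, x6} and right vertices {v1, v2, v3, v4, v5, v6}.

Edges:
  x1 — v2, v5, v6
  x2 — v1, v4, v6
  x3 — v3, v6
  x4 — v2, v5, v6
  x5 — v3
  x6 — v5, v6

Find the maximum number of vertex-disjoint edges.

5

One maximum matching: x1-v2, x2-v1, x3-v6, x4-v5, x5-v3.
The set {x1, x3, x4, x5, x6} has only 4 neighbours ({v2, v3, v5, v6}), so by Hall's theorem at most 5 of the 6 left vertices can be matched.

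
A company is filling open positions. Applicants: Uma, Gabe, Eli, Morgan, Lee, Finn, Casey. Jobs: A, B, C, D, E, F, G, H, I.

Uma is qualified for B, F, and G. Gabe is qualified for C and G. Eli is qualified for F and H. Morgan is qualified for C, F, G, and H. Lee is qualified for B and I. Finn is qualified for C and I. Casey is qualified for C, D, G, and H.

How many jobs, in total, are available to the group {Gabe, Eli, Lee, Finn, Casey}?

The union of neighbours of {Gabe, Eli, Lee, Finn, Casey} is {B, C, D, F, G, H, I}, which has 7 elements.
Since |N(S)| = 7 ≥ |S| = 5, Hall's condition holds for this subset.

7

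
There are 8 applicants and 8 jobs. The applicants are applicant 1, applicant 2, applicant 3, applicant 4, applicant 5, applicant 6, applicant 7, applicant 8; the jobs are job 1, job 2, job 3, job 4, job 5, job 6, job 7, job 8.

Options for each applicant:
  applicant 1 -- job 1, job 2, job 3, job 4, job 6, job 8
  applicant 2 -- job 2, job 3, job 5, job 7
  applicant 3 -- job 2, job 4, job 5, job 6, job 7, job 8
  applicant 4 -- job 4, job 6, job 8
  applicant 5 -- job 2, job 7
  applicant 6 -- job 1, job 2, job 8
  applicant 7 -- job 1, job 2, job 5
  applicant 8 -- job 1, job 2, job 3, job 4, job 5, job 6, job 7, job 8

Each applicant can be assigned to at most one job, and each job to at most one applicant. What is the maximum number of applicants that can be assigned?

8

For example, pair applicant 1→job 4, applicant 2→job 3, applicant 3→job 7, applicant 4→job 6, applicant 5→job 2, applicant 6→job 8, applicant 7→job 1, applicant 8→job 5.
This saturates every applicant, so 8 is the maximum.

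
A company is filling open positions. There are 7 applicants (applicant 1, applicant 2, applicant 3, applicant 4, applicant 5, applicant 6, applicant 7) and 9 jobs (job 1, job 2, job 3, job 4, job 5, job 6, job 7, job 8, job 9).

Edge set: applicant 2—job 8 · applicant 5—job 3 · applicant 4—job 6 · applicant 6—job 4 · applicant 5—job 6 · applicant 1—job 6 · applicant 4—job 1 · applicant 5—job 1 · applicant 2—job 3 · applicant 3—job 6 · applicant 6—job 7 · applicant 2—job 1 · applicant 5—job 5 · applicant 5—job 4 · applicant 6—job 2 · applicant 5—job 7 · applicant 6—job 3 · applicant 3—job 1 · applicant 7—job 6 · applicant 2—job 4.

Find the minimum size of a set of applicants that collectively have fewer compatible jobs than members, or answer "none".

2

Take S = {applicant 1, applicant 7}. Its neighbourhood is {job 6}, so |N(S)| = 1 < |S| = 2.
No single vertex violates Hall's condition since each has at least one neighbour, so 2 is the minimum.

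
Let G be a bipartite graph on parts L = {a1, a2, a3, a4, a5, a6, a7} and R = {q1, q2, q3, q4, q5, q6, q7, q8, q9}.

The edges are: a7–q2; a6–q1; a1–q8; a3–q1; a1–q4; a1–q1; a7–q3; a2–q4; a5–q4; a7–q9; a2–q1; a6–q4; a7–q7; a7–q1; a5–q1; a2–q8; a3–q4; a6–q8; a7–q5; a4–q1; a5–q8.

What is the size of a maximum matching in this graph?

For example, pair a1-q8, a2-q1, a3-q4, a7-q9.
The set {a1, a2, a3, a4, a5, a6} has only 3 neighbours ({q1, q4, q8}), so by Hall's theorem at most 4 of the 7 left vertices can be matched.

4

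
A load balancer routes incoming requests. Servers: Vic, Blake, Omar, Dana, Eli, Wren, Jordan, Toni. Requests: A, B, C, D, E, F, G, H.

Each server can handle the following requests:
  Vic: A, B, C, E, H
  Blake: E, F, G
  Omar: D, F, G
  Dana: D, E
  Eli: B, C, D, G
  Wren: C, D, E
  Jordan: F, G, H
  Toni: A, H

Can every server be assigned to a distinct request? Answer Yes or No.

Yes

One maximum matching: Vic→A, Blake→G, Omar→D, Dana→E, Eli→B, Wren→C, Jordan→F, Toni→H.
Every server is matched, so this is a perfect matching.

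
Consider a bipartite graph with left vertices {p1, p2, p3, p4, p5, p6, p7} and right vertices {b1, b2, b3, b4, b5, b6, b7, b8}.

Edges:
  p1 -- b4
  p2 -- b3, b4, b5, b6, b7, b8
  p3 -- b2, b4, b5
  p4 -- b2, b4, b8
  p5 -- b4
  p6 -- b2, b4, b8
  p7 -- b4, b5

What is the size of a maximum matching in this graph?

One maximum matching: p1→b4, p2→b7, p3→b5, p4→b2, p6→b8.
The set {p1, p3, p4, p5, p6, p7} has only 4 neighbours ({b2, b4, b5, b8}), so by Hall's theorem at most 5 of the 7 left vertices can be matched.

5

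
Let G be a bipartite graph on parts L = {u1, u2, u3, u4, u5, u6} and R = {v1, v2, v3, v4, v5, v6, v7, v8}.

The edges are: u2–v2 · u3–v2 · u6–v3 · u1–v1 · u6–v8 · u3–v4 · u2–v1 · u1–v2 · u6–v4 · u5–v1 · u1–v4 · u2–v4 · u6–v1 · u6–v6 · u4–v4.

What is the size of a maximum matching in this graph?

4

One maximum matching: u1→v4, u2→v1, u3→v2, u6→v3.
The set {u1, u2, u3, u4, u5} has only 3 neighbours ({v1, v2, v4}), so by Hall's theorem at most 4 of the 6 left vertices can be matched.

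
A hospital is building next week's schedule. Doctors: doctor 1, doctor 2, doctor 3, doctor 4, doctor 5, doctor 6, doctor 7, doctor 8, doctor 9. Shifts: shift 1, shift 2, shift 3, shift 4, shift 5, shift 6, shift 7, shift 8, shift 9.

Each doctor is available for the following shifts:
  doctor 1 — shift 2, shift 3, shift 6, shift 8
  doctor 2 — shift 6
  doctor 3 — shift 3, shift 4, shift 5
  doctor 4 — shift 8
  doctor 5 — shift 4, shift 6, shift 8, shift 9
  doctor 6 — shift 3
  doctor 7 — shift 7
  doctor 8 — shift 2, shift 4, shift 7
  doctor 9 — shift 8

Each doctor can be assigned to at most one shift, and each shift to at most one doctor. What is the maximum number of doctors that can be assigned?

One maximum matching: doctor 1-shift 2, doctor 2-shift 6, doctor 3-shift 5, doctor 4-shift 8, doctor 5-shift 9, doctor 6-shift 3, doctor 7-shift 7, doctor 8-shift 4.
The set {doctor 4, doctor 9} has only 1 neighbour ({shift 8}), so by Hall's theorem at most 8 of the 9 doctors can be matched.

8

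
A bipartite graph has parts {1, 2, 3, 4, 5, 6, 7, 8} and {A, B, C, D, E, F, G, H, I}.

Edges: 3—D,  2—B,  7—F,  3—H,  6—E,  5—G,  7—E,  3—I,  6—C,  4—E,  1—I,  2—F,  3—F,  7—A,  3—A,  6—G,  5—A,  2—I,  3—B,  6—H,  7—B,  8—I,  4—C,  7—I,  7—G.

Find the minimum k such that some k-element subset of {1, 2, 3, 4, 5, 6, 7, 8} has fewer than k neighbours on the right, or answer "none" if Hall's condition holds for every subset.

2

Take S = {1, 8}. Its neighbourhood is {I}, so |N(S)| = 1 < |S| = 2.
No single vertex violates Hall's condition since each has at least one neighbour, so 2 is the minimum.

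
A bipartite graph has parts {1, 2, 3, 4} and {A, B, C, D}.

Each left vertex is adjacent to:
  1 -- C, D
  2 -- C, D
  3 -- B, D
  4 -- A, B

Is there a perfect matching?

One maximum matching: 1→D, 2→C, 3→B, 4→A.
All 4 left vertices are covered.

Yes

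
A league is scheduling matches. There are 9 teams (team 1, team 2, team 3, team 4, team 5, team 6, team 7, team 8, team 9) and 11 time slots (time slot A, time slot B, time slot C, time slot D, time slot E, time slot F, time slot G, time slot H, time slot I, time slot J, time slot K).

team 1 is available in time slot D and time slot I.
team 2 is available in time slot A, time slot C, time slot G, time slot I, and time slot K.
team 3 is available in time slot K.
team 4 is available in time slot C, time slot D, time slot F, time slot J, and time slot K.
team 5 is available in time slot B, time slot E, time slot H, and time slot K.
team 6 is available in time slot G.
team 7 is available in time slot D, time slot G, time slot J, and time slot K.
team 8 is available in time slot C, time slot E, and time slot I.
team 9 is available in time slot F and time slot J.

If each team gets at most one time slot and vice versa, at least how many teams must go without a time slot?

0

A valid assignment of size 9: team 1→time slot D, team 2→time slot A, team 3→time slot K, team 4→time slot C, team 5→time slot H, team 6→time slot G, team 7→time slot J, team 8→time slot I, team 9→time slot F.
This saturates every team, so 9 is the maximum.
That matches 9 of the 9, leaving 0 unmatched; no matching can do better.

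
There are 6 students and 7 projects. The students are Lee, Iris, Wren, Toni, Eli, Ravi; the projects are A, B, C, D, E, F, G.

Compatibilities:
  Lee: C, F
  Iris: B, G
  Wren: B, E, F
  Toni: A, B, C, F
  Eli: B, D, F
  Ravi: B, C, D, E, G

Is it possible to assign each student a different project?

Yes

A valid assignment of size 6: Lee-C, Iris-B, Wren-E, Toni-A, Eli-F, Ravi-G.
Every student is matched, so this matching saturates all of them.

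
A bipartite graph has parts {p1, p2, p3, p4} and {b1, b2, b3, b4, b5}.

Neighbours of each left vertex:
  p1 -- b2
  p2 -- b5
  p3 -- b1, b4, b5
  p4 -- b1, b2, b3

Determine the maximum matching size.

4

One maximum matching: p1-b2, p2-b5, p3-b4, p4-b3.
All 4 left vertices are matched, so no larger matching exists.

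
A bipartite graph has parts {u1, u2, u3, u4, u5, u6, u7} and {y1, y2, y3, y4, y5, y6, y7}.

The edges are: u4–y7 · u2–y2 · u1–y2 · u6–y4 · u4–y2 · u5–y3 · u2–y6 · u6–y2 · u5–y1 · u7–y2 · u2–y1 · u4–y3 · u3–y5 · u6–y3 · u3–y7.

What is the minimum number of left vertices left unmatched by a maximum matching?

For example, pair u1→y2, u2→y6, u3→y5, u4→y7, u5→y1, u6→y3.
The set {u1, u7} has only 1 neighbour ({y2}), so by Hall's theorem at most 6 of the 7 left vertices can be matched.
That matches 6 of the 7, leaving 1 unmatched; no matching can do better.

1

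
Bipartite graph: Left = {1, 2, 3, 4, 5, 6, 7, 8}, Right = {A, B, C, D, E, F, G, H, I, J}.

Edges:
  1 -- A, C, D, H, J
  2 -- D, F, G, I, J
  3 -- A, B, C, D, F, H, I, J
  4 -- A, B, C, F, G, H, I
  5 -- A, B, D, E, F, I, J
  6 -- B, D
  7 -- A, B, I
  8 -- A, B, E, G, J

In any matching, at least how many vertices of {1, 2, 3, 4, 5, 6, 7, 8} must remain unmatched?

0

A valid assignment of size 8: 1→D, 2→F, 3→H, 4→G, 5→A, 6→B, 7→I, 8→J.
All 8 left vertices are matched, so no larger matching exists.
That matches 8 of the 8, leaving 0 unmatched; no matching can do better.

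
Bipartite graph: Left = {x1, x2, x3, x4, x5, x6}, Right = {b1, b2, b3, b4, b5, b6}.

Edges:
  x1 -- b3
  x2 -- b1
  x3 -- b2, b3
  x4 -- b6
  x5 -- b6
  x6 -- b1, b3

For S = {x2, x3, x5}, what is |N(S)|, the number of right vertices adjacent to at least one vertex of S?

The union of neighbours of {x2, x3, x5} is {b1, b2, b3, b6}, which has 4 elements.
Since |N(S)| = 4 ≥ |S| = 3, Hall's condition holds for this subset.

4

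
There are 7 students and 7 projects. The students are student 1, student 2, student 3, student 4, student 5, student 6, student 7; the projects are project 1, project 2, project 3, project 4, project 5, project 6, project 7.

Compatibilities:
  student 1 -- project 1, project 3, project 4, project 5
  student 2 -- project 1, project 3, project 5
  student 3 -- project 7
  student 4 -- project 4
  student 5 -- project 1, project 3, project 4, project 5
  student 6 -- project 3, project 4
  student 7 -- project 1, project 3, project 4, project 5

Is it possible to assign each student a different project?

No

The set {student 1, student 2, student 4, student 5, student 6, student 7} has only 4 neighbours ({project 1, project 3, project 4, project 5}), so by Hall's theorem at most 5 of the 7 students can be matched.
Hence no matching covers every student.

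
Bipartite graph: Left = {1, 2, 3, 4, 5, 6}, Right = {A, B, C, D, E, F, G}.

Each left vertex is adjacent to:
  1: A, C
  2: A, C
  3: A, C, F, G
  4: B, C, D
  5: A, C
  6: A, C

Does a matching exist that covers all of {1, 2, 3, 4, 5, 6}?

The set {1, 2, 5, 6} has only 2 neighbours ({A, C}), so by Hall's theorem at most 4 of the 6 left vertices can be matched.
Hence no matching covers every left vertex.

No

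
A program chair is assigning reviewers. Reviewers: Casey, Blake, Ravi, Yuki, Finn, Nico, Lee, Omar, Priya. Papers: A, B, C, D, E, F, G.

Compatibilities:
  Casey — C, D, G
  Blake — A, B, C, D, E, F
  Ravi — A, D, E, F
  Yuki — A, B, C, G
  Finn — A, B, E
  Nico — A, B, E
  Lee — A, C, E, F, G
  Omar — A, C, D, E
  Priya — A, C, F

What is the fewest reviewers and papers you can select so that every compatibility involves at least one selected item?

A maximum matching has 7 edges (e.g. Casey–C, Blake–F, Ravi–D, Yuki–B, Finn–A, Nico–E, Lee–G).
By König's theorem the minimum vertex cover has the same size. One such cover is {A, B, C, D, E, F, G}.

7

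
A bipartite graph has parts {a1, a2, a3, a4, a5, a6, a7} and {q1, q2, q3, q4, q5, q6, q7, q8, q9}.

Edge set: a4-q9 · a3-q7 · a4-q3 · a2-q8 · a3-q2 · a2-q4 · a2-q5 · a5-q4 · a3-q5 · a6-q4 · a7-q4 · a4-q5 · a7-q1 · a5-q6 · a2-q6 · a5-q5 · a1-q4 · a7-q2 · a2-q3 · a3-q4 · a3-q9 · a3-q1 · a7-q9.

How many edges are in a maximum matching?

For example, pair a1→q4, a2→q8, a3→q9, a4→q5, a5→q6, a7→q2.
The set {a1, a6} has only 1 neighbour ({q4}), so by Hall's theorem at most 6 of the 7 left vertices can be matched.

6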